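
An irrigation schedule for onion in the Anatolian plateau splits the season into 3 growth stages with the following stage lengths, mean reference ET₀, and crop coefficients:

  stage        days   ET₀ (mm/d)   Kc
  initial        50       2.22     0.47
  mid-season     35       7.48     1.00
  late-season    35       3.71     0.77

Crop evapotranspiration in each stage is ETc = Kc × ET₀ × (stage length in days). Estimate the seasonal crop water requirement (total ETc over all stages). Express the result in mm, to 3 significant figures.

initial: 0.47 × 2.22 × 50 = 52.17 mm
mid-season: 1.00 × 7.48 × 35 = 261.80 mm
late-season: 0.77 × 3.71 × 35 = 99.98 mm
Seasonal total = 413.95 mm

414 mm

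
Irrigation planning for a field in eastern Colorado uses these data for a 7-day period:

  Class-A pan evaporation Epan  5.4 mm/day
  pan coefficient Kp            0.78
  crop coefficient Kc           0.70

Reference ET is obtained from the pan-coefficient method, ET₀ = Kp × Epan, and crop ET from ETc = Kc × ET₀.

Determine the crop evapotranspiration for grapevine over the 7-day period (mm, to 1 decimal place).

20.6 mm

ET₀ = 0.78 × 5.4 = 4.2120 mm/d
ETc = Kc × ET₀ = 0.70 × 4.2120 = 2.9484 mm/d
Over 7 days: 2.9484 × 7 = 20.639 mm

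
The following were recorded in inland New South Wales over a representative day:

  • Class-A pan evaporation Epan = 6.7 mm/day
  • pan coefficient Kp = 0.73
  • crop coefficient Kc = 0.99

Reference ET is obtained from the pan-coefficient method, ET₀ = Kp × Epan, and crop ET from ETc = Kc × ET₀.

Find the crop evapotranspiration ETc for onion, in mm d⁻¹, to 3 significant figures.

4.84 mm d⁻¹

ET₀ = 0.73 × 6.7 = 4.8910 mm/d
ETc = Kc × ET₀ = 0.99 × 4.8910 = 4.8421 mm/d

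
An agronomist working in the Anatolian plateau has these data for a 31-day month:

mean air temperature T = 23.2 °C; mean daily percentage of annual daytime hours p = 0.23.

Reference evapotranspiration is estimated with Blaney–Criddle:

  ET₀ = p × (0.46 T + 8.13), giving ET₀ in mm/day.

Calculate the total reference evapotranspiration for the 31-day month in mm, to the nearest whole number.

134 mm

ET₀ = 0.23 × (0.46 × 23.2 + 8.13) = 0.23 × 18.802 = 4.3245 mm/d
Monthly total = 4.3245 × 31 = 134.060 mm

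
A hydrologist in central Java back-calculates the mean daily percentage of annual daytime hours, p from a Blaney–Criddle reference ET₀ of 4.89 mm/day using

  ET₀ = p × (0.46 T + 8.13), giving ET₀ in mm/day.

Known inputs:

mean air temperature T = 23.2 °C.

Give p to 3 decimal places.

0.260

p = ET₀ / (0.46 T + 8.13) = 4.89 / (0.46 × 23.2 + 8.13) = 4.89 / 18.802 = 0.2601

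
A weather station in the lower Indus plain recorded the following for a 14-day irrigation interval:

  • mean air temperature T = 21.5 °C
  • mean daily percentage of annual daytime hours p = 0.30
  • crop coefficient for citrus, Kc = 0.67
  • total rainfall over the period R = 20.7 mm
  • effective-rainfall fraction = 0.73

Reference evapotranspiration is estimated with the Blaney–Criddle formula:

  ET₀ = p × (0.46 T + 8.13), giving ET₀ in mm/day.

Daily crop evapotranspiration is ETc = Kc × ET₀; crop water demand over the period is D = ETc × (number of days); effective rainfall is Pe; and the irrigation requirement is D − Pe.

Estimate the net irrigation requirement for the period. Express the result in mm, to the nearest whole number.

36 mm

ET₀ = 0.30 × (0.46 × 21.5 + 8.13) = 0.30 × 18.020 = 5.4060 mm/d
ETc = Kc × ET₀ = 0.67 × 5.4060 = 3.6220 mm/d
Crop demand D = ETc × 14 d = 3.6220 × 14 = 50.708 mm
Pe = 0.73 × 20.7 = 15.111 mm
D − Pe = 50.708 − 15.111 = 35.597 mm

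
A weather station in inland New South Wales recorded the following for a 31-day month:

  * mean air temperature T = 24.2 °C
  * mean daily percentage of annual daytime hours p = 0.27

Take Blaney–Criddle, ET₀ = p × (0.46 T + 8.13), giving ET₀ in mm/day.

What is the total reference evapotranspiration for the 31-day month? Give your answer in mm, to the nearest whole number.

161 mm

ET₀ = 0.27 × (0.46 × 24.2 + 8.13) = 0.27 × 19.262 = 5.2007 mm/d
Monthly total = 5.2007 × 31 = 161.222 mm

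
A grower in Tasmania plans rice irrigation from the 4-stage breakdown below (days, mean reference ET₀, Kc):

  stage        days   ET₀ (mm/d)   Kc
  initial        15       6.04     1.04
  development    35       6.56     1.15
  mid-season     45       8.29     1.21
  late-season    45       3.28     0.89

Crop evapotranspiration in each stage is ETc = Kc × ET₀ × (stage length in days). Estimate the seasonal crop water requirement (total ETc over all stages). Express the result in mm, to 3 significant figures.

941 mm

initial: 1.04 × 6.04 × 15 = 94.22 mm
development: 1.15 × 6.56 × 35 = 264.04 mm
mid-season: 1.21 × 8.29 × 45 = 451.39 mm
late-season: 0.89 × 3.28 × 45 = 131.36 mm
Seasonal total = 941.01 mm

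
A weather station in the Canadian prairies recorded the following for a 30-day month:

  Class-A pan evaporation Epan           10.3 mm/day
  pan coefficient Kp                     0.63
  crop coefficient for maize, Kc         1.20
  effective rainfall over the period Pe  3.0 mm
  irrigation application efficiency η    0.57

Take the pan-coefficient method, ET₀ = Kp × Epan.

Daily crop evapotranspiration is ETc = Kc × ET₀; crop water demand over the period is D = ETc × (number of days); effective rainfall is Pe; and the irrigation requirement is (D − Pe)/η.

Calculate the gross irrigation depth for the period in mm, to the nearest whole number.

405 mm

ET₀ = 0.63 × 10.3 = 6.4890 mm/d
ETc = Kc × ET₀ = 1.20 × 6.4890 = 7.7868 mm/d
Crop demand D = ETc × 30 d = 7.7868 × 30 = 233.604 mm
D − Pe = 233.604 − 3.0 = 230.604 mm
Gross irrigation = 230.604 / 0.57 = 404.568 mm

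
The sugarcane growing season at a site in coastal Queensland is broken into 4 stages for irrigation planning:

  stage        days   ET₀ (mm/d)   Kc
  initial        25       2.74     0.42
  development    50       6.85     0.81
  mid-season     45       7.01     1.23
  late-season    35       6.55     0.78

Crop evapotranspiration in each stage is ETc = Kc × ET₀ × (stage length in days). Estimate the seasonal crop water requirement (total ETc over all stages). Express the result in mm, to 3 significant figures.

873 mm

initial: 0.42 × 2.74 × 25 = 28.77 mm
development: 0.81 × 6.85 × 50 = 277.43 mm
mid-season: 1.23 × 7.01 × 45 = 388.00 mm
late-season: 0.78 × 6.55 × 35 = 178.82 mm
Seasonal total = 873.02 mm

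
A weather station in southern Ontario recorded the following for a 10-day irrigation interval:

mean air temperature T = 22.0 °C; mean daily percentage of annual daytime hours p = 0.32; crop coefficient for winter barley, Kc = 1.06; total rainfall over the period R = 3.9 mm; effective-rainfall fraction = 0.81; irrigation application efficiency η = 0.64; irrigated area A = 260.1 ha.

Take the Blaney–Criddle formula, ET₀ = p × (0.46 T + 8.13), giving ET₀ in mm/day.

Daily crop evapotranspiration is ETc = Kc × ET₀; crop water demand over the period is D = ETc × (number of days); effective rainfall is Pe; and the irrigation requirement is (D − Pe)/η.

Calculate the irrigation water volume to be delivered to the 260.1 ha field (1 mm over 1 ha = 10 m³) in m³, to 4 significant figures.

ET₀ = 0.32 × (0.46 × 22.0 + 8.13) = 0.32 × 18.250 = 5.8400 mm/d
ETc = Kc × ET₀ = 1.06 × 5.8400 = 6.1904 mm/d
Crop demand D = ETc × 10 d = 6.1904 × 10 = 61.904 mm
Pe = 0.81 × 3.9 = 3.159 mm
D − Pe = 61.904 − 3.159 = 58.745 mm
Gross irrigation = 58.745 / 0.64 = 91.789 mm
Volume = 91.789 mm × 260.1 ha × 10 = 238743.2 m³

238700 m³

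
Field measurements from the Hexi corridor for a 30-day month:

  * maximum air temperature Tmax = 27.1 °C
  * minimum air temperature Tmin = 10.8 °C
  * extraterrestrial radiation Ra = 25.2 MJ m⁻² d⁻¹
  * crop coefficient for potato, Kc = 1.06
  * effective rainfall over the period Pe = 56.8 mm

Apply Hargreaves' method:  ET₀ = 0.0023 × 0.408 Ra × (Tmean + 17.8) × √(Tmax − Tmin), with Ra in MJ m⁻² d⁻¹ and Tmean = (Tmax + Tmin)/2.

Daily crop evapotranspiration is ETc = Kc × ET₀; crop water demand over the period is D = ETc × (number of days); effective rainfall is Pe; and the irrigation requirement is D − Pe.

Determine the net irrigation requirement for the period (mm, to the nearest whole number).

Tmean = (27.1 + 10.8)/2 = 18.95 °C
0.408 Ra = 0.408 × 25.2 = 10.2816 mm/d equivalent
ET₀ = 0.0023 × 10.2816 × (18.95 + 17.8) × √16.3 = 0.0023 × 10.2816 × 36.75 × 4.0373 = 3.5086 mm/d
ETc = Kc × ET₀ = 1.06 × 3.5086 = 3.7191 mm/d
Crop demand D = ETc × 30 d = 3.7191 × 30 = 111.573 mm
D − Pe = 111.573 − 56.8 = 54.773 mm

55 mm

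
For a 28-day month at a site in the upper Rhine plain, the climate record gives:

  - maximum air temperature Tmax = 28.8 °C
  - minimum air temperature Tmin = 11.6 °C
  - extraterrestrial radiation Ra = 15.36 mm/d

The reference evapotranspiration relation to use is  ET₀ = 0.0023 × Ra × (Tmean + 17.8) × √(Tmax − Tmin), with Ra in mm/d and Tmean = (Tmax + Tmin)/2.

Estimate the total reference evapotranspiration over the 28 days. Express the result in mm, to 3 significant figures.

156 mm

Tmean = (28.8 + 11.6)/2 = 20.20 °C
ET₀ = 0.0023 × 15.36 × (20.20 + 17.8) × √17.2 = 0.0023 × 15.36 × 38.00 × 4.1473 = 5.5676 mm/d
Over 28 days: 5.5676 × 28 = 155.893 mm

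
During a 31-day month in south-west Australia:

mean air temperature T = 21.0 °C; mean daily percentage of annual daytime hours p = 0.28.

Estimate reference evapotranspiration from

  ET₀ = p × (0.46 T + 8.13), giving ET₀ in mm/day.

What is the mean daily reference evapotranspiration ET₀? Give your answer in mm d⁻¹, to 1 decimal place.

ET₀ = 0.28 × (0.46 × 21.0 + 8.13) = 0.28 × 17.790 = 4.9812 mm/d

5.0 mm d⁻¹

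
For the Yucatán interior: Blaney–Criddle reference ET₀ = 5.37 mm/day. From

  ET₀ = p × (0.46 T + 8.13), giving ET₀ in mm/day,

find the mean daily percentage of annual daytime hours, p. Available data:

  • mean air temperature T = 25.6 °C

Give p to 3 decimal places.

0.270

p = ET₀ / (0.46 T + 8.13) = 5.37 / (0.46 × 25.6 + 8.13) = 5.37 / 19.906 = 0.2698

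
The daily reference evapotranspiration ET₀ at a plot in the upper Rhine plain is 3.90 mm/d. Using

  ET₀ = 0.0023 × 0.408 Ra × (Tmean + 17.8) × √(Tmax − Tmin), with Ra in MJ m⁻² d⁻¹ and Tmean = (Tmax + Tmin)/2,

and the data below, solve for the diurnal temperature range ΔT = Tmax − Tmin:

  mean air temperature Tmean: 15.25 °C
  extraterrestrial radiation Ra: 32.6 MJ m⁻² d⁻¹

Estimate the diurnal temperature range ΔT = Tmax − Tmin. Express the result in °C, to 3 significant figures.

14.9 °C

√ΔT = ET₀ / [0.0023 × 0.408 × Ra × (Tmean+17.8)] = 3.90 / (0.0023 × 13.3008 × 33.05) = 3.8573
ΔT = 3.8573² = 14.879 °C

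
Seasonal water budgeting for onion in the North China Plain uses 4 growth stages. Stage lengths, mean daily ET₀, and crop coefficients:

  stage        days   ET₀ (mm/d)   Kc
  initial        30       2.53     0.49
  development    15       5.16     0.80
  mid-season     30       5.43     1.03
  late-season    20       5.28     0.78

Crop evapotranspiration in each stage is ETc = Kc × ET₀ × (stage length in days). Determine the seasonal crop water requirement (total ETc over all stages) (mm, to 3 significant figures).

349 mm

initial: 0.49 × 2.53 × 30 = 37.19 mm
development: 0.80 × 5.16 × 15 = 61.92 mm
mid-season: 1.03 × 5.43 × 30 = 167.79 mm
late-season: 0.78 × 5.28 × 20 = 82.37 mm
Seasonal total = 349.27 mm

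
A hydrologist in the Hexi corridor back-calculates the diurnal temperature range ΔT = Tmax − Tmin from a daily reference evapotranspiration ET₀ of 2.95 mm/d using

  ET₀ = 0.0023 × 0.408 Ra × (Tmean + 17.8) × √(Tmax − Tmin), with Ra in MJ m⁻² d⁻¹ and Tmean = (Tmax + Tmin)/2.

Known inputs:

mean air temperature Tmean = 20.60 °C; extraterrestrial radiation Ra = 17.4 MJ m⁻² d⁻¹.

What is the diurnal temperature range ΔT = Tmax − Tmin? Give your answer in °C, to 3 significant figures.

22.1 °C

√ΔT = ET₀ / [0.0023 × 0.408 × Ra × (Tmean+17.8)] = 2.95 / (0.0023 × 7.0992 × 38.40) = 4.7049
ΔT = 4.7049² = 22.136 °C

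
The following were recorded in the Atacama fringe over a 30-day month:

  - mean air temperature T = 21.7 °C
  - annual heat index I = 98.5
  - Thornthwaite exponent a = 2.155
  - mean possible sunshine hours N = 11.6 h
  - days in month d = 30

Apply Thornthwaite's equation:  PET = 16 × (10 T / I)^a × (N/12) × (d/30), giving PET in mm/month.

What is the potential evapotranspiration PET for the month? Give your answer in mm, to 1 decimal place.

10T/I = 10 × 21.7 / 98.5 = 2.2030
(10T/I)^a = 2.2030^2.155 = 5.4852
Uncorrected PET = 16 × 5.4852 = 87.763 mm
Correction = (N/12)(d/30) = (11.6/12)(30/30) = 0.9667
PET = 87.763 × 0.9667 = 84.840 mm/month

84.8 mm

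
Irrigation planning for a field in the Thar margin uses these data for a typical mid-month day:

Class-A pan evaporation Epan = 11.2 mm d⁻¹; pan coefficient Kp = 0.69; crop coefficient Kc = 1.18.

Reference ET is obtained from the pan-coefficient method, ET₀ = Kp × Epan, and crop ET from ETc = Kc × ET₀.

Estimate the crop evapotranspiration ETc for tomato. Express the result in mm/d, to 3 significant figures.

9.12 mm/d

ET₀ = 0.69 × 11.2 = 7.7280 mm/d
ETc = Kc × ET₀ = 1.18 × 7.7280 = 9.1190 mm/d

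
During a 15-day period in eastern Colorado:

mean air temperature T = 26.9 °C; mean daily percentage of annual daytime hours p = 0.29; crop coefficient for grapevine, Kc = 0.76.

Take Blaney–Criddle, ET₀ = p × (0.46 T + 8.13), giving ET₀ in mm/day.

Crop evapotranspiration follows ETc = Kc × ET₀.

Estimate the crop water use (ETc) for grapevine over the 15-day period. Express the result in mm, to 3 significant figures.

67.8 mm

ET₀ = 0.29 × (0.46 × 26.9 + 8.13) = 0.29 × 20.504 = 5.9462 mm/d
ETc = Kc × ET₀ = 0.76 × 5.9462 = 4.5191 mm/d
Over 15 days: 4.5191 × 15 = 67.787 mm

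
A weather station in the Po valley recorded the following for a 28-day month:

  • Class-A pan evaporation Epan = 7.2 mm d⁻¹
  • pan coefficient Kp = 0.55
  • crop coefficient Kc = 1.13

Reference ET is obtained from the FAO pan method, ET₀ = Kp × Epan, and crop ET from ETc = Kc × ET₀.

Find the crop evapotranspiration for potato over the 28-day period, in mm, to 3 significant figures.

125 mm

ET₀ = 0.55 × 7.2 = 3.9600 mm/d
ETc = Kc × ET₀ = 1.13 × 3.9600 = 4.4748 mm/d
Over 28 days: 4.4748 × 28 = 125.294 mm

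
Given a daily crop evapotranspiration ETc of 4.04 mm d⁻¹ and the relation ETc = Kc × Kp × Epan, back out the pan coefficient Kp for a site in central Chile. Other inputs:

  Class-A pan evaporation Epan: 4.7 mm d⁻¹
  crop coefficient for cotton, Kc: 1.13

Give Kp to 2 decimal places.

0.76

ETc = Kc × Kp × Epan  ⇒  Kp = ETc / (Kc × Epan)
Kp = 4.04 / (1.13 × 4.7) = 4.04 / 5.311 = 0.7607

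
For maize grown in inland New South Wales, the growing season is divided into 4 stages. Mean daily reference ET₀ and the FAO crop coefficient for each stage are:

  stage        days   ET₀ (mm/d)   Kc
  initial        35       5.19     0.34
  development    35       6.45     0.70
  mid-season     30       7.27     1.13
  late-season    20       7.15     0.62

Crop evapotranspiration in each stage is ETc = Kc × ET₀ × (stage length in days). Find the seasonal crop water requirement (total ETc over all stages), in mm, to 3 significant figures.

555 mm

initial: 0.34 × 5.19 × 35 = 61.76 mm
development: 0.70 × 6.45 × 35 = 158.03 mm
mid-season: 1.13 × 7.27 × 30 = 246.45 mm
late-season: 0.62 × 7.15 × 20 = 88.66 mm
Seasonal total = 554.90 mm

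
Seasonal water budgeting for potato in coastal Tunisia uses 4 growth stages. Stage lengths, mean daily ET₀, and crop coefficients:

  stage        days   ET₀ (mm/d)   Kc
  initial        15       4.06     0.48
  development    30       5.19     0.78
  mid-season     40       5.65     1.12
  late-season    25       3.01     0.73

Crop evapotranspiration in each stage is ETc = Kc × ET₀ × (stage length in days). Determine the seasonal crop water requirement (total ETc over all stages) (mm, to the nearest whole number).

459 mm

initial: 0.48 × 4.06 × 15 = 29.23 mm
development: 0.78 × 5.19 × 30 = 121.45 mm
mid-season: 1.12 × 5.65 × 40 = 253.12 mm
late-season: 0.73 × 3.01 × 25 = 54.93 mm
Seasonal total = 458.73 mm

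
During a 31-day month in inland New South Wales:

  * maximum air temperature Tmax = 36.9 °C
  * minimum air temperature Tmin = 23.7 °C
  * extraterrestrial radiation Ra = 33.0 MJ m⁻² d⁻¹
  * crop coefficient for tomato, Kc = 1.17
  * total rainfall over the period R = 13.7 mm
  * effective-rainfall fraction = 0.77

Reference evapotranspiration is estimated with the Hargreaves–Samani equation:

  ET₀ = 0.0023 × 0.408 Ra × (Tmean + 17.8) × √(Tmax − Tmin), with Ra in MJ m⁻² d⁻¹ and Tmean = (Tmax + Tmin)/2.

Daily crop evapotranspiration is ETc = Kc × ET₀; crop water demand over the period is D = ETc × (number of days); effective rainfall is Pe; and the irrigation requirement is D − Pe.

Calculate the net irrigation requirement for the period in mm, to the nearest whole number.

Tmean = (36.9 + 23.7)/2 = 30.30 °C
0.408 Ra = 0.408 × 33.0 = 13.4640 mm/d equivalent
ET₀ = 0.0023 × 13.4640 × (30.30 + 17.8) × √13.2 = 0.0023 × 13.4640 × 48.10 × 3.6332 = 5.4117 mm/d
ETc = Kc × ET₀ = 1.17 × 5.4117 = 6.3317 mm/d
Crop demand D = ETc × 31 d = 6.3317 × 31 = 196.283 mm
Pe = 0.77 × 13.7 = 10.549 mm
D − Pe = 196.283 − 10.549 = 185.734 mm

186 mm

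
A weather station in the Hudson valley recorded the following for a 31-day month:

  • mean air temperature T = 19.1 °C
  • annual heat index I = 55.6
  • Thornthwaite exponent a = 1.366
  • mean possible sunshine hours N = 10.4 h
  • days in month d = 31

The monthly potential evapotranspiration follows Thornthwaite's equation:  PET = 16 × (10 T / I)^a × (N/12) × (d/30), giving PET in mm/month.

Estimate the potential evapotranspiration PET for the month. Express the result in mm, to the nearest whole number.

10T/I = 10 × 19.1 / 55.6 = 3.4353
(10T/I)^a = 3.4353^1.366 = 5.3967
Uncorrected PET = 16 × 5.3967 = 86.347 mm
Correction = (N/12)(d/30) = (10.4/12)(31/30) = 0.8956
PET = 86.347 × 0.8956 = 77.332 mm/month

77 mm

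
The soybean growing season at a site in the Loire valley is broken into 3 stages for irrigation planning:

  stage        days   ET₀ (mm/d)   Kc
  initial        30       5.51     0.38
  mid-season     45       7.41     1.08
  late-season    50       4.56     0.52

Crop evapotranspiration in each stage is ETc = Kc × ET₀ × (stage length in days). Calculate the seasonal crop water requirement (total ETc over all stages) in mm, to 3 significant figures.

542 mm

initial: 0.38 × 5.51 × 30 = 62.81 mm
mid-season: 1.08 × 7.41 × 45 = 360.13 mm
late-season: 0.52 × 4.56 × 50 = 118.56 mm
Seasonal total = 541.50 mm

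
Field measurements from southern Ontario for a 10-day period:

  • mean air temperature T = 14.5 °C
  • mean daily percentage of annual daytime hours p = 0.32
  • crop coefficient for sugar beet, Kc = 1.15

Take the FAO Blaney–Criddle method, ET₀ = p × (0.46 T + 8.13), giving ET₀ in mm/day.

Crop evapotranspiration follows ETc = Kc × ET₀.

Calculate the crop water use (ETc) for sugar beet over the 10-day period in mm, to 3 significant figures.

54.5 mm

ET₀ = 0.32 × (0.46 × 14.5 + 8.13) = 0.32 × 14.800 = 4.7360 mm/d
ETc = Kc × ET₀ = 1.15 × 4.7360 = 5.4464 mm/d
Over 10 days: 5.4464 × 10 = 54.464 mm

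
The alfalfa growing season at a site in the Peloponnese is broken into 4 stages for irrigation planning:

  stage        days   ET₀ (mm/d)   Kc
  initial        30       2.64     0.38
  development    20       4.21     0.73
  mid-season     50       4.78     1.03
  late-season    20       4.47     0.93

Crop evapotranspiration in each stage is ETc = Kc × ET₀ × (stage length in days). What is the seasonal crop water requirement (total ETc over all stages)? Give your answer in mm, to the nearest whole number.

initial: 0.38 × 2.64 × 30 = 30.10 mm
development: 0.73 × 4.21 × 20 = 61.47 mm
mid-season: 1.03 × 4.78 × 50 = 246.17 mm
late-season: 0.93 × 4.47 × 20 = 83.14 mm
Seasonal total = 420.88 mm

421 mm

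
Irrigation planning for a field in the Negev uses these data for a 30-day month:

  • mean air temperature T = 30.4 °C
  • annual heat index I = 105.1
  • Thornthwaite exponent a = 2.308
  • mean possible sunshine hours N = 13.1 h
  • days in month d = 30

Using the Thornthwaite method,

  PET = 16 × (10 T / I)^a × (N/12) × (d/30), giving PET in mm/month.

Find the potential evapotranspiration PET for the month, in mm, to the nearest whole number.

203 mm

10T/I = 10 × 30.4 / 105.1 = 2.8925
(10T/I)^a = 2.8925^2.308 = 11.6043
Uncorrected PET = 16 × 11.6043 = 185.669 mm
Correction = (N/12)(d/30) = (13.1/12)(30/30) = 1.0917
PET = 185.669 × 1.0917 = 202.695 mm/month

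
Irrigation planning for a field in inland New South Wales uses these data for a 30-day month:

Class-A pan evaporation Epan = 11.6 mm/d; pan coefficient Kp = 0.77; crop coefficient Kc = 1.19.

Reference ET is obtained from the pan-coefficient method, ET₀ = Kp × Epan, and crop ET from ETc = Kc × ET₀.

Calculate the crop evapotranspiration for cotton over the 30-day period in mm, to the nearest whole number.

319 mm

ET₀ = 0.77 × 11.6 = 8.9320 mm/d
ETc = Kc × ET₀ = 1.19 × 8.9320 = 10.6291 mm/d
Over 30 days: 10.6291 × 30 = 318.873 mm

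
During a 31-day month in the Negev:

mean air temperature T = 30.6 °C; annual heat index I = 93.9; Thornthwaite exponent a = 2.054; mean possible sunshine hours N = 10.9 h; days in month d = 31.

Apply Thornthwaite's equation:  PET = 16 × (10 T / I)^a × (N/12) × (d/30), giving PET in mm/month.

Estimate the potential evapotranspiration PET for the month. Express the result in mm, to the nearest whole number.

10T/I = 10 × 30.6 / 93.9 = 3.2588
(10T/I)^a = 3.2588^2.054 = 11.3193
Uncorrected PET = 16 × 11.3193 = 181.109 mm
Correction = (N/12)(d/30) = (10.9/12)(31/30) = 0.9386
PET = 181.109 × 0.9386 = 169.989 mm/month

170 mm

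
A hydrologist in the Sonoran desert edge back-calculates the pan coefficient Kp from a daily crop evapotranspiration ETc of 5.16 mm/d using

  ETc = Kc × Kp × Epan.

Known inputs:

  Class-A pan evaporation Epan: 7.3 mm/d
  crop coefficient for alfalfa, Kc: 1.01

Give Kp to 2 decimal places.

0.70

ETc = Kc × Kp × Epan  ⇒  Kp = ETc / (Kc × Epan)
Kp = 5.16 / (1.01 × 7.3) = 5.16 / 7.373 = 0.6999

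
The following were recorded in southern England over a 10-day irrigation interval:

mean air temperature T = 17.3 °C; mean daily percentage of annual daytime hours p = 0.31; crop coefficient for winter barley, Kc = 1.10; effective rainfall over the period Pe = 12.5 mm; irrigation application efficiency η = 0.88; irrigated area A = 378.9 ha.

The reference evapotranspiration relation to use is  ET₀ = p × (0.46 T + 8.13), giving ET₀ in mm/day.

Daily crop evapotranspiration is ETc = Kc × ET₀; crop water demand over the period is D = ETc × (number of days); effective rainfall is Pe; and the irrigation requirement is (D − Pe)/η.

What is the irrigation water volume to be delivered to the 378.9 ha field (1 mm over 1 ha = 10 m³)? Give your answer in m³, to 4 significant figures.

ET₀ = 0.31 × (0.46 × 17.3 + 8.13) = 0.31 × 16.088 = 4.9873 mm/d
ETc = Kc × ET₀ = 1.10 × 4.9873 = 5.4860 mm/d
Crop demand D = ETc × 10 d = 5.4860 × 10 = 54.860 mm
D − Pe = 54.860 − 12.5 = 42.360 mm
Gross irrigation = 42.360 / 0.88 = 48.136 mm
Volume = 48.136 mm × 378.9 ha × 10 = 182387.3 m³

182400 m³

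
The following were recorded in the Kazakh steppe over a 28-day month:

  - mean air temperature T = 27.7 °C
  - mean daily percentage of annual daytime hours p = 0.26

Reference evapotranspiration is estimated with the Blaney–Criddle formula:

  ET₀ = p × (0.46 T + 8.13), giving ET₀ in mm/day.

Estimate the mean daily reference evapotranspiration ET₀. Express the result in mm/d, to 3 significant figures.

ET₀ = 0.26 × (0.46 × 27.7 + 8.13) = 0.26 × 20.872 = 5.4267 mm/d

5.43 mm/d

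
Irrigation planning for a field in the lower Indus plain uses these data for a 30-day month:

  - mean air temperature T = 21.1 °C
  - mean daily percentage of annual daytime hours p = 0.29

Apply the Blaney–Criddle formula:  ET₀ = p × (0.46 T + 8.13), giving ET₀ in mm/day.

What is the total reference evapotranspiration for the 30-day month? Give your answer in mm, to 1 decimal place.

ET₀ = 0.29 × (0.46 × 21.1 + 8.13) = 0.29 × 17.836 = 5.1724 mm/d
Monthly total = 5.1724 × 30 = 155.172 mm

155.2 mm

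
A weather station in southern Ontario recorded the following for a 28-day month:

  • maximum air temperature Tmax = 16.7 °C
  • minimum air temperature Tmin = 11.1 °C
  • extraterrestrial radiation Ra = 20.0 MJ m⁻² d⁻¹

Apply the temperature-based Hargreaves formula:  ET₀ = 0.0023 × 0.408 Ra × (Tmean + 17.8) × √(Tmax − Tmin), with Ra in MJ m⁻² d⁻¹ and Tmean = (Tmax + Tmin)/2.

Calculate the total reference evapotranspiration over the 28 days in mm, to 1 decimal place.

39.4 mm

Tmean = (16.7 + 11.1)/2 = 13.90 °C
0.408 Ra = 0.408 × 20.0 = 8.1600 mm/d equivalent
ET₀ = 0.0023 × 8.1600 × (13.90 + 17.8) × √5.6 = 0.0023 × 8.1600 × 31.70 × 2.3664 = 1.4079 mm/d
Over 28 days: 1.4079 × 28 = 39.421 mm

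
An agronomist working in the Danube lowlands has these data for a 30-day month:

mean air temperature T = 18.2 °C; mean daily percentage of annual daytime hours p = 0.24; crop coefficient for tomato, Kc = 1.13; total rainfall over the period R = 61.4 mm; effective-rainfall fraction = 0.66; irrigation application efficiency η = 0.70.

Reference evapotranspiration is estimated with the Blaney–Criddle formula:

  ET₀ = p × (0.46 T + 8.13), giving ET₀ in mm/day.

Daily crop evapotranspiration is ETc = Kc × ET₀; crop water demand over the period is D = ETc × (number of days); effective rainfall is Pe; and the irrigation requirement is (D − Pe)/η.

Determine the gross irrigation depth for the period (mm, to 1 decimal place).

133.9 mm

ET₀ = 0.24 × (0.46 × 18.2 + 8.13) = 0.24 × 16.502 = 3.9605 mm/d
ETc = Kc × ET₀ = 1.13 × 3.9605 = 4.4754 mm/d
Crop demand D = ETc × 30 d = 4.4754 × 30 = 134.262 mm
Pe = 0.66 × 61.4 = 40.524 mm
D − Pe = 134.262 − 40.524 = 93.738 mm
Gross irrigation = 93.738 / 0.70 = 133.911 mm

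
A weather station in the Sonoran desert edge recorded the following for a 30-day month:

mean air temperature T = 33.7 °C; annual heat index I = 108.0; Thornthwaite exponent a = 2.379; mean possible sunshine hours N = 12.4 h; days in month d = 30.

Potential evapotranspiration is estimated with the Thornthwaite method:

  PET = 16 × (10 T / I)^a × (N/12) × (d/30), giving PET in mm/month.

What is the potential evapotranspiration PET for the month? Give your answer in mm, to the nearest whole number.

248 mm

10T/I = 10 × 33.7 / 108.0 = 3.1204
(10T/I)^a = 3.1204^2.379 = 14.9874
Uncorrected PET = 16 × 14.9874 = 239.798 mm
Correction = (N/12)(d/30) = (12.4/12)(30/30) = 1.0333
PET = 239.798 × 1.0333 = 247.783 mm/month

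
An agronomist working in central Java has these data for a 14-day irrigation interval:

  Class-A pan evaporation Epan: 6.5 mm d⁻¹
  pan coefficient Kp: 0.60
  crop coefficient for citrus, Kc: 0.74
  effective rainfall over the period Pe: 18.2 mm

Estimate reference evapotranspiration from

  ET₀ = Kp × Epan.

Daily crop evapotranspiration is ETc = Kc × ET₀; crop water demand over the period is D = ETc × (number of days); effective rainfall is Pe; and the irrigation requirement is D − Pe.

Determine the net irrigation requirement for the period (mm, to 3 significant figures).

22.2 mm

ET₀ = 0.60 × 6.5 = 3.9000 mm/d
ETc = Kc × ET₀ = 0.74 × 3.9000 = 2.8860 mm/d
Crop demand D = ETc × 14 d = 2.8860 × 14 = 40.404 mm
D − Pe = 40.404 − 18.2 = 22.204 mm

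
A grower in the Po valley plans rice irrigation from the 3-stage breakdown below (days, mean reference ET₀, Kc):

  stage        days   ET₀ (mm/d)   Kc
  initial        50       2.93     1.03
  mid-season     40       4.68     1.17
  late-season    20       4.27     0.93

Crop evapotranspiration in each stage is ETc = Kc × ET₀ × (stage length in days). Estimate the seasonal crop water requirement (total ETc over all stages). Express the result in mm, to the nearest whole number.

initial: 1.03 × 2.93 × 50 = 150.90 mm
mid-season: 1.17 × 4.68 × 40 = 219.02 mm
late-season: 0.93 × 4.27 × 20 = 79.42 mm
Seasonal total = 449.34 mm

449 mm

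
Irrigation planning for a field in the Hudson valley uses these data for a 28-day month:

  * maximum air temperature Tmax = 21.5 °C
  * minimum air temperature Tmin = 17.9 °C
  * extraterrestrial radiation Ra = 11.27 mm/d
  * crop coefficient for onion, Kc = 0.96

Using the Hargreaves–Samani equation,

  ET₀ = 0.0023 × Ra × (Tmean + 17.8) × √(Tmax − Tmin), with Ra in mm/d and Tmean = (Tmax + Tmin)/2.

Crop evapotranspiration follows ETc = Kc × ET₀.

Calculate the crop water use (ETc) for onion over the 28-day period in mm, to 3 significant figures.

Tmean = (21.5 + 17.9)/2 = 19.70 °C
ET₀ = 0.0023 × 11.27 × (19.70 + 17.8) × √3.6 = 0.0023 × 11.27 × 37.50 × 1.8974 = 1.8443 mm/d
ETc = Kc × ET₀ = 0.96 × 1.8443 = 1.7705 mm/d
Over 28 days: 1.7705 × 28 = 49.574 mm

49.6 mm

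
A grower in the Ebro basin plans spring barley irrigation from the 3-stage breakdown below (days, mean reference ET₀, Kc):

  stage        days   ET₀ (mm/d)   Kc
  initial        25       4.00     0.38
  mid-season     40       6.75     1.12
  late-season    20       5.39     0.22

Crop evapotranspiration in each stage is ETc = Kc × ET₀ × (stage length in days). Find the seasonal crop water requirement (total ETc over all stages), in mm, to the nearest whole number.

initial: 0.38 × 4.00 × 25 = 38.00 mm
mid-season: 1.12 × 6.75 × 40 = 302.40 mm
late-season: 0.22 × 5.39 × 20 = 23.72 mm
Seasonal total = 364.12 mm

364 mm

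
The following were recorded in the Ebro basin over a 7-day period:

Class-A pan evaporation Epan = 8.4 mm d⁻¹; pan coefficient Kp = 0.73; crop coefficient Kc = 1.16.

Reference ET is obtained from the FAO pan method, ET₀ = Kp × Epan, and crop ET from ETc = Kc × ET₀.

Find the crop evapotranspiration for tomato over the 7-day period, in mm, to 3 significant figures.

ET₀ = 0.73 × 8.4 = 6.1320 mm/d
ETc = Kc × ET₀ = 1.16 × 6.1320 = 7.1131 mm/d
Over 7 days: 7.1131 × 7 = 49.792 mm

49.8 mm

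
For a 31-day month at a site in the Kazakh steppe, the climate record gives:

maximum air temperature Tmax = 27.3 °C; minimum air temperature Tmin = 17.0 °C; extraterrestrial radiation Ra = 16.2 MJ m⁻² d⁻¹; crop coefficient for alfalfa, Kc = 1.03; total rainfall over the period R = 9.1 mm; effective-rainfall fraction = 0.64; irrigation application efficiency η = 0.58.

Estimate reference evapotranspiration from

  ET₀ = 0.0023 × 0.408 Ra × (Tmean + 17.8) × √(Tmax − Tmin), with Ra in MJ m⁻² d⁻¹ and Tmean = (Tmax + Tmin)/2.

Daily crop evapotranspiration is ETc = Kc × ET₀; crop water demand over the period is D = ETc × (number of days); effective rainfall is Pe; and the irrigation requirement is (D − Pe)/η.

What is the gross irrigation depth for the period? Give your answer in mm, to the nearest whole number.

97 mm

Tmean = (27.3 + 17.0)/2 = 22.15 °C
0.408 Ra = 0.408 × 16.2 = 6.6096 mm/d equivalent
ET₀ = 0.0023 × 6.6096 × (22.15 + 17.8) × √10.3 = 0.0023 × 6.6096 × 39.95 × 3.2094 = 1.9491 mm/d
ETc = Kc × ET₀ = 1.03 × 1.9491 = 2.0076 mm/d
Crop demand D = ETc × 31 d = 2.0076 × 31 = 62.236 mm
Pe = 0.64 × 9.1 = 5.824 mm
D − Pe = 62.236 − 5.824 = 56.412 mm
Gross irrigation = 56.412 / 0.58 = 97.262 mm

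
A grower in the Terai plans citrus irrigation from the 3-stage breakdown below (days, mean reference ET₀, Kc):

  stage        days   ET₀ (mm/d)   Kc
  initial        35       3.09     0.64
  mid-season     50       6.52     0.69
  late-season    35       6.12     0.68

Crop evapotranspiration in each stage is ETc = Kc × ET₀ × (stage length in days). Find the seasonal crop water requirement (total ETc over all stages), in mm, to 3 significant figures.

initial: 0.64 × 3.09 × 35 = 69.22 mm
mid-season: 0.69 × 6.52 × 50 = 224.94 mm
late-season: 0.68 × 6.12 × 35 = 145.66 mm
Seasonal total = 439.82 mm

440 mm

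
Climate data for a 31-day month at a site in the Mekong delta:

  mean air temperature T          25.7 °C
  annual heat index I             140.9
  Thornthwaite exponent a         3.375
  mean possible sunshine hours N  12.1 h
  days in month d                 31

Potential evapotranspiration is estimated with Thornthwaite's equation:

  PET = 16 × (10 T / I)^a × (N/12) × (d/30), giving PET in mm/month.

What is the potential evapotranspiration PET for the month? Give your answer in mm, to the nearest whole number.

10T/I = 10 × 25.7 / 140.9 = 1.8240
(10T/I)^a = 1.8240^3.375 = 7.6025
Uncorrected PET = 16 × 7.6025 = 121.640 mm
Correction = (N/12)(d/30) = (12.1/12)(31/30) = 1.0419
PET = 121.640 × 1.0419 = 126.737 mm/month

127 mm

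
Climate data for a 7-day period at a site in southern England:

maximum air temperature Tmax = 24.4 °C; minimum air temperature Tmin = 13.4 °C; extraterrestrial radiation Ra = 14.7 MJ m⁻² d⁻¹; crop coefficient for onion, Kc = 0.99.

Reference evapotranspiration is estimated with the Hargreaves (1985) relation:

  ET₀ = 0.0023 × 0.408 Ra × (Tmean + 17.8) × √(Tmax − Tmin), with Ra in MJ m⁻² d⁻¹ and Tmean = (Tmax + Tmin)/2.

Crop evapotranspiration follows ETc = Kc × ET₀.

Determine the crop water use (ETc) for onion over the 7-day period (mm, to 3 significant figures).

Tmean = (24.4 + 13.4)/2 = 18.90 °C
0.408 Ra = 0.408 × 14.7 = 5.9976 mm/d equivalent
ET₀ = 0.0023 × 5.9976 × (18.90 + 17.8) × √11.0 = 0.0023 × 5.9976 × 36.70 × 3.3166 = 1.6791 mm/d
ETc = Kc × ET₀ = 0.99 × 1.6791 = 1.6623 mm/d
Over 7 days: 1.6623 × 7 = 11.636 mm

11.6 mm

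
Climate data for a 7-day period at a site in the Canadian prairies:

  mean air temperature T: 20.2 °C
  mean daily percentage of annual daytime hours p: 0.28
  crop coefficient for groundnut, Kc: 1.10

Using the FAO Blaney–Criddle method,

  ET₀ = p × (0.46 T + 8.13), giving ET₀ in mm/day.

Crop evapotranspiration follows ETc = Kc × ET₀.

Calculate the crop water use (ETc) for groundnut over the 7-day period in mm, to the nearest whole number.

38 mm

ET₀ = 0.28 × (0.46 × 20.2 + 8.13) = 0.28 × 17.422 = 4.8782 mm/d
ETc = Kc × ET₀ = 1.10 × 4.8782 = 5.3660 mm/d
Over 7 days: 5.3660 × 7 = 37.562 mm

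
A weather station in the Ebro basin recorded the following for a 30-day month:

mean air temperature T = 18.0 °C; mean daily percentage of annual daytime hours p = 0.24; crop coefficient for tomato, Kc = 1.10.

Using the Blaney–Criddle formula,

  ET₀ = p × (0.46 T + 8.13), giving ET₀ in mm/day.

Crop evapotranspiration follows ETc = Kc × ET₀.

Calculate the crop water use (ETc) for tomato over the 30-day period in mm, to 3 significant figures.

130 mm

ET₀ = 0.24 × (0.46 × 18.0 + 8.13) = 0.24 × 16.410 = 3.9384 mm/d
ETc = Kc × ET₀ = 1.10 × 3.9384 = 4.3322 mm/d
Over 30 days: 4.3322 × 30 = 129.966 mm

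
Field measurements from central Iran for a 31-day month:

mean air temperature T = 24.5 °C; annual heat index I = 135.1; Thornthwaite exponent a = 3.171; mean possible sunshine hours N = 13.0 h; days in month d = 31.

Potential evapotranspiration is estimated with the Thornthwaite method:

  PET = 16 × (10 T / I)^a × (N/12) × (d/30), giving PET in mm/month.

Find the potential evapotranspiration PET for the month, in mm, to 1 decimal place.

118.3 mm

10T/I = 10 × 24.5 / 135.1 = 1.8135
(10T/I)^a = 1.8135^3.171 = 6.6033
Uncorrected PET = 16 × 6.6033 = 105.653 mm
Correction = (N/12)(d/30) = (13.0/12)(31/30) = 1.1194
PET = 105.653 × 1.1194 = 118.268 mm/month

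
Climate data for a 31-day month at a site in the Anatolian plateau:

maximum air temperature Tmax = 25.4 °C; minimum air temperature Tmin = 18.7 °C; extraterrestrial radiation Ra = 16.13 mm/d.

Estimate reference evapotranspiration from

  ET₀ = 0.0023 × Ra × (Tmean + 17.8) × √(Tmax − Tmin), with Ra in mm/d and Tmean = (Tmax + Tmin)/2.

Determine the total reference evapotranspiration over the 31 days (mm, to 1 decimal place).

118.6 mm

Tmean = (25.4 + 18.7)/2 = 22.05 °C
ET₀ = 0.0023 × 16.13 × (22.05 + 17.8) × √6.7 = 0.0023 × 16.13 × 39.85 × 2.5884 = 3.8267 mm/d
Over 31 days: 3.8267 × 31 = 118.628 mm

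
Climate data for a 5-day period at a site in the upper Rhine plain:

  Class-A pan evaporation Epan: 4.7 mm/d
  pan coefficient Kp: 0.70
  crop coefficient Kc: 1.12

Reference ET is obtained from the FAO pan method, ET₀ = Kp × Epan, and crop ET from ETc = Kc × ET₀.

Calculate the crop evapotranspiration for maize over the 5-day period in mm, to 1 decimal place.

18.4 mm

ET₀ = 0.70 × 4.7 = 3.2900 mm/d
ETc = Kc × ET₀ = 1.12 × 3.2900 = 3.6848 mm/d
Over 5 days: 3.6848 × 5 = 18.424 mm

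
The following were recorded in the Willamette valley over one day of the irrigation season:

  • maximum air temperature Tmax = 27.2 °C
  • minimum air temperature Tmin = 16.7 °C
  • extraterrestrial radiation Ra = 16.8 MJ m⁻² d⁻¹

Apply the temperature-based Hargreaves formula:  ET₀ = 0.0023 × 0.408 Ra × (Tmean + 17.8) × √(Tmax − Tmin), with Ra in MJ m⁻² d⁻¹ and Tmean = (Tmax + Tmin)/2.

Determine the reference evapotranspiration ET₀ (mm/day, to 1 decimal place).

2.0 mm/day

Tmean = (27.2 + 16.7)/2 = 21.95 °C
0.408 Ra = 0.408 × 16.8 = 6.8544 mm/d equivalent
ET₀ = 0.0023 × 6.8544 × (21.95 + 17.8) × √10.5 = 0.0023 × 6.8544 × 39.75 × 3.2404 = 2.0306 mm/d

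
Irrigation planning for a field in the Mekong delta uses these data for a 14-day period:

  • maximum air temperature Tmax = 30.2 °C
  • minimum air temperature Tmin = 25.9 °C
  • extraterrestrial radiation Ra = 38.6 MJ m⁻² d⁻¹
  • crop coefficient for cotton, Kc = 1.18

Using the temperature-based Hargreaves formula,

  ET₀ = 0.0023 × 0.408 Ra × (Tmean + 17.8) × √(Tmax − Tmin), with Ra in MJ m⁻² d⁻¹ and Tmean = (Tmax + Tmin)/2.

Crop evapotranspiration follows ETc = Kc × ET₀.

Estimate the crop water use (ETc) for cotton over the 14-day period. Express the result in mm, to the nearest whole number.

57 mm

Tmean = (30.2 + 25.9)/2 = 28.05 °C
0.408 Ra = 0.408 × 38.6 = 15.7488 mm/d equivalent
ET₀ = 0.0023 × 15.7488 × (28.05 + 17.8) × √4.3 = 0.0023 × 15.7488 × 45.85 × 2.0736 = 3.4438 mm/d
ETc = Kc × ET₀ = 1.18 × 3.4438 = 4.0637 mm/d
Over 14 days: 4.0637 × 14 = 56.892 mm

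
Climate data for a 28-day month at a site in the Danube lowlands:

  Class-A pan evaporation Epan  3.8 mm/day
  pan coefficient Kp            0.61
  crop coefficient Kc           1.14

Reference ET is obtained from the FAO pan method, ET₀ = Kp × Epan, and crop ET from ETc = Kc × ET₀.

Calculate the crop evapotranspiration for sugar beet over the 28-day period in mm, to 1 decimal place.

74.0 mm

ET₀ = 0.61 × 3.8 = 2.3180 mm/d
ETc = Kc × ET₀ = 1.14 × 2.3180 = 2.6425 mm/d
Over 28 days: 2.6425 × 28 = 73.990 mm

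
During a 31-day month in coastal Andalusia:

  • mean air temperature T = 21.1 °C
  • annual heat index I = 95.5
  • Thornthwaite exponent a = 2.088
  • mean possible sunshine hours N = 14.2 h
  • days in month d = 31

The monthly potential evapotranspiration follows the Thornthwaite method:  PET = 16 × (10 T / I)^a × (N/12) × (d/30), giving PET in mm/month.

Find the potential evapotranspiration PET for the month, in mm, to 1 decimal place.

10T/I = 10 × 21.1 / 95.5 = 2.2094
(10T/I)^a = 2.2094^2.088 = 5.2341
Uncorrected PET = 16 × 5.2341 = 83.746 mm
Correction = (N/12)(d/30) = (14.2/12)(31/30) = 1.2228
PET = 83.746 × 1.2228 = 102.405 mm/month

102.4 mm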